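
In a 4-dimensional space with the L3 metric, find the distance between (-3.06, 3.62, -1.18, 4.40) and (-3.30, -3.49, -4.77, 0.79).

(Σ|x_i - y_i|^3)^(1/3) = (|-3.06 - (-3.3)|^3 + |3.62 - (-3.49)|^3 + |-1.18 - (-4.77)|^3 + |4.4 - 0.79|^3)^(1/3)
= (0.24^3 + 7.11^3 + 3.59^3 + 3.61^3)^(1/3) ≈ (0.0138 + 359.4254 + 46.2683 + 47.0459)^(1/3) = (452.7534)^(1/3) ≈ 7.6787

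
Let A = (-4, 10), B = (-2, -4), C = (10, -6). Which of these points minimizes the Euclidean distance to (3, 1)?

Distances: d(A) ≈ 11.4018, d(B) ≈ 7.0711, d(C) ≈ 9.8995. Nearest: B = (-2, -4) with distance 7.0711.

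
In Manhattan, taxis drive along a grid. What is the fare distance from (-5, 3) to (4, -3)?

Σ|x_i - y_i| = |-5 - 4| + |3 - (-3)| = 9 + 6 = 15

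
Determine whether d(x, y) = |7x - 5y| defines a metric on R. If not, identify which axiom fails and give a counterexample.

No. d fails symmetry: d(4, 8) = |7·4 - 5·8| = |-12| = 12, but d(8, 4) = |7·8 - 5·4| = |36| = 36. Since 12 ≠ 36, d(x,y) ≠ d(y,x) in general.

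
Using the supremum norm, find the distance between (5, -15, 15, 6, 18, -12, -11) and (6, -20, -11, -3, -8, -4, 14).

max(|x_i - y_i|) = max(|5 - 6|, |-15 - (-20)|, |15 - (-11)|, |6 - (-3)|, |18 - (-8)|, |-12 - (-4)|, |-11 - 14|) = max(1, 5, 26, 9, 26, 8, 25) = 26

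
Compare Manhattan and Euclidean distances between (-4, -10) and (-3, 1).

L1 = |-4 - (-3)| + |-10 - 1| = 1 + 11 = 12
L2 = √(1² + 11²) = √122 ≈ 11.0454
L1 ≥ L2 always (equality iff movement is along one axis); L1 > L2 here.
Ratio L1/L2 = 12/√122 ≈ 1.0864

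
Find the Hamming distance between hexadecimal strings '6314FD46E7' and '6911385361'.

Differing positions: 2, 4, 5, 6, 7, 8, 9, 10. Hamming distance = 8.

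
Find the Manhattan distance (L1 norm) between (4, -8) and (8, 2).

Σ|x_i - y_i| = |4 - 8| + |-8 - 2| = 4 + 10 = 14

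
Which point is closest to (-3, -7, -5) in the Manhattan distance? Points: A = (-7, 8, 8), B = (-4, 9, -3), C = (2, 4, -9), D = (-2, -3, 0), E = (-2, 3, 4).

Distances: d(A) = 32, d(B) = 19, d(C) = 20, d(D) = 10, d(E) = 20. Nearest: D = (-2, -3, 0) with distance 10.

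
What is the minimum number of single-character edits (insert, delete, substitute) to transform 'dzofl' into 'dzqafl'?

Let D[i][j] be the edit distance between the first i characters of 'dzofl' and the first j characters of 'dzqafl', with D[i][0] = i, D[0][j] = j, and D[i][j] = D[i-1][j-1] if the characters match, else 1 + min(D[i-1][j], D[i][j-1], D[i-1][j-1]). Filling the table (rows: prefixes of 'dzofl', columns: prefixes of 'dzqafl'):
     ε  d  z  q  a  f  l
  ε  0  1  2  3  4  5  6
  d  1  0  1  2  3  4  5
  z  2  1  0  1  2  3  4
  o  3  2  1  1  2  3  4
  f  4  3  2  2  2  2  3
  l  5  4  3  3  3  3  2
The bottom-right entry gives D[5][6] = 2, so no sequence of fewer than 2 edits works. Backtracking through the table gives one optimal edit sequence (2 edits):
  dzofl → dzqofl (ins q @3)
  dzqofl → dzqafl (sub o→a @4)
Edit distance = 2.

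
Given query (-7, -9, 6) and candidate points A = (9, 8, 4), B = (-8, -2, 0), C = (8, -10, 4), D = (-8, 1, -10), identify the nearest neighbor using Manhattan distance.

Distances: d(A) = 35, d(B) = 14, d(C) = 18, d(D) = 27. Nearest: B = (-8, -2, 0) with distance 14.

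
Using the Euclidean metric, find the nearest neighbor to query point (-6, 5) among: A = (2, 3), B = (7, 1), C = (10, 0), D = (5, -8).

Distances: d(A) ≈ 8.2462, d(B) ≈ 13.6015, d(C) ≈ 16.7631, d(D) ≈ 17.0294. Nearest: A = (2, 3) with distance 8.2462.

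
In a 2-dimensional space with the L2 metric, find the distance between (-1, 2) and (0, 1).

(Σ|x_i - y_i|^2)^(1/2) = (|-1 - 0|^2 + |2 - 1|^2)^(1/2)
= (1^2 + 1^2)^(1/2) = (1 + 1)^(1/2) = (2)^(1/2) ≈ 1.4142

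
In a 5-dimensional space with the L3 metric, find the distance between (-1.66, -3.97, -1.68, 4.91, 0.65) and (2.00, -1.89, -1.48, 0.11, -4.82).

(Σ|x_i - y_i|^3)^(1/3) = (|-1.66 - 2|^3 + |-3.97 - (-1.89)|^3 + |-1.68 - (-1.48)|^3 + |4.91 - 0.11|^3 + |0.65 - (-4.82)|^3)^(1/3)
= (3.66^3 + 2.08^3 + 0.2^3 + 4.8^3 + 5.47^3)^(1/3) ≈ (49.0279 + 8.9989 + 0.008 + 110.592 + 163.6673)^(1/3) = (332.2941)^(1/3) ≈ 6.9264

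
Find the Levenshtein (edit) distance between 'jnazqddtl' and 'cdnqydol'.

Let D[i][j] be the edit distance between the first i characters of 'jnazqddtl' and the first j characters of 'cdnqydol', with D[i][0] = i, D[0][j] = j, and D[i][j] = D[i-1][j-1] if the characters match, else 1 + min(D[i-1][j], D[i][j-1], D[i-1][j-1]). Filling the table (rows: prefixes of 'jnazqddtl', columns: prefixes of 'cdnqydol'):
     ε  c  d  n  q  y  d  o  l
  ε  0  1  2  3  4  5  6  7  8
  j  1  1  2  3  4  5  6  7  8
  n  2  2  2  2  3  4  5  6  7
  a  3  3  3  3  3  4  5  6  7
  z  4  4  4  4  4  4  5  6  7
  q  5  5  5  5  4  5  5  6  7
  d  6  6  5  6  5  5  5  6  7
  d  7  7  6  6  6  6  5  6  7
  t  8  8  7  7  7  7  6  6  7
  l  9  9  8  8  8  8  7  7  6
The bottom-right entry gives D[9][8] = 6, so no sequence of fewer than 6 edits works. Backtracking through the table gives one optimal edit sequence (6 edits):
  jnazqddtl → nazqddtl (del j @1)
  nazqddtl → cazqddtl (sub n→c @1)
  cazqddtl → cdzqddtl (sub a→d @2)
  cdzqddtl → cdnqddtl (sub z→n @3)
  cdnqddtl → cdnqydtl (sub d→y @5)
  cdnqydtl → cdnqydol (sub t→o @7)
Edit distance = 6.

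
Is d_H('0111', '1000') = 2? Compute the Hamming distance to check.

Differing positions: 1, 2, 3, 4. Hamming distance = 4, so the claim that d_H = 2 is false.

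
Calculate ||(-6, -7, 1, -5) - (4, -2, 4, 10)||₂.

√(Σ(x_i - y_i)²) = √((-6 - 4)² + (-7 - (-2))² + (1 - 4)² + (-5 - 10)²)
= √((-10)² + (-5)² + (-3)² + (-15)²) = √(100 + 25 + 9 + 225) = √359 ≈ 18.9473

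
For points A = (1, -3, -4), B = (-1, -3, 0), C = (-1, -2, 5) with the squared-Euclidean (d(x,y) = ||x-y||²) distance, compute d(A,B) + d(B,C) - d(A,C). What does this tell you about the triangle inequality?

d(A,B) = 2² + 0² + 4² = 20, d(B,C) = 0² + 1² + 5² = 26, d(A,C) = 2² + 1² + 9² = 86.
d(A,B) + d(B,C) - d(A,C) = 20 + 26 - 86 = 46 - 86 = -40. This is < 0, so the triangle inequality FAILS for these points (squared-Euclidean is not a metric).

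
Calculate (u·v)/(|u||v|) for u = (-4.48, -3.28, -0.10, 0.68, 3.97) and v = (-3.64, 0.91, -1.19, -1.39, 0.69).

With u = (-4.48, -3.28, -0.10, 0.68, 3.97), v = (-3.64, 0.91, -1.19, -1.39, 0.69):
u·v = (-4.48)·(-3.64) + (-3.28)·0.91 + (-0.1)·(-1.19) + 0.68·(-1.39) + 3.97·0.69 = 16.3072 + (-2.9848) + 0.119 + (-0.9452) + 2.7393 = 15.2355.
|u| = √((-4.48)² + (-3.28)² + (-0.1)² + 0.68² + 3.97²) = √(20.0704 + 10.7584 + 0.01 + 0.4624 + 15.7609) = √47.0621, |v| = √((-3.64)² + 0.91² + (-1.19)² + (-1.39)² + 0.69²) = √(13.2496 + 0.8281 + 1.4161 + 1.9321 + 0.4761) = √17.902.
cos θ = (u·v)/(|u||v|) = 15.2355/(√47.0621·√17.902) ≈ 0.5249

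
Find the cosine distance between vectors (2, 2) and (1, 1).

With u = (2, 2), v = (1, 1):
u·v = 2·1 + 2·1 = 2 + 2 = 4.
|u| = √(2² + 2²) = √8, |v| = √(1² + 1²) = √2, so |u||v| = √(8·2) = √16 = 4.
cos θ = (u·v)/(|u||v|) = 4/4 = 1
Cosine distance = 1 - cos θ = 1 - 1 = 0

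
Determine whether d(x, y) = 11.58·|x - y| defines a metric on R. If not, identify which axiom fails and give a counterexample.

Yes. Since |x - y| is a metric on R and 11.58 > 0, the positive scalar multiple 11.58·|x - y| is also a metric: scaling by a positive constant preserves non-negativity, identity (d=0 ⟺ |x-y|=0 ⟺ x=y), symmetry, and the triangle inequality.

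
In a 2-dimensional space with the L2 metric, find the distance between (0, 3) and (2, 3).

(Σ|x_i - y_i|^2)^(1/2) = (|0 - 2|^2 + |3 - 3|^2)^(1/2)
= (2^2 + 0^2)^(1/2) = (4 + 0)^(1/2) = (4)^(1/2) = 2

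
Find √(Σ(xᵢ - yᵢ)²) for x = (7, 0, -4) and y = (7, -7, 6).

√(Σ(x_i - y_i)²) = √((7 - 7)² + (0 - (-7))² + (-4 - 6)²)
= √(0² + 7² + (-10)²) = √(0 + 49 + 100) = √149 ≈ 12.2066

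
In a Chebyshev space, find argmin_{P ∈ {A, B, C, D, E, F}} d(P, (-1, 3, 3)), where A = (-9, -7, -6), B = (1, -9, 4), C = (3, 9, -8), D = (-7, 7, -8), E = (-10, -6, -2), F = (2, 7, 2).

Distances: d(A) = 10, d(B) = 12, d(C) = 11, d(D) = 11, d(E) = 9, d(F) = 4. Nearest: F = (2, 7, 2) with distance 4.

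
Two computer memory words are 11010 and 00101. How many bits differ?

Differing positions: 1, 2, 3, 4, 5. Hamming distance = 5.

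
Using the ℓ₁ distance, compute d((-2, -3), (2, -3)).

Σ|x_i - y_i| = |-2 - 2| + |-3 - (-3)| = 4 + 0 = 4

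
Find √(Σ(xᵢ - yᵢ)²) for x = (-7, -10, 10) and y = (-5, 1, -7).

√(Σ(x_i - y_i)²) = √((-7 - (-5))² + (-10 - 1)² + (10 - (-7))²)
= √((-2)² + (-11)² + 17²) = √(4 + 121 + 289) = √414 ≈ 20.347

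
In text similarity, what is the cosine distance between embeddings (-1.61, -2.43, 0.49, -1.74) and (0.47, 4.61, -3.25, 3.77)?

With u = (-1.61, -2.43, 0.49, -1.74), v = (0.47, 4.61, -3.25, 3.77):
u·v = (-1.61)·0.47 + (-2.43)·4.61 + 0.49·(-3.25) + (-1.74)·3.77 = (-0.7567) + (-11.2023) + (-1.5925) + (-6.5598) = -20.1113.
|u| = √((-1.61)² + (-2.43)² + 0.49² + (-1.74)²) = √(2.5921 + 5.9049 + 0.2401 + 3.0276) = √11.7647, |v| = √(0.47² + 4.61² + (-3.25)² + 3.77²) = √(0.2209 + 21.2521 + 10.5625 + 14.2129) = √46.2484.
cos θ = (u·v)/(|u||v|) = -20.1113/(√11.7647·√46.2484) ≈ -0.8622
Cosine distance = 1 - cos θ ≈ 1 - (-0.8622) = 1.8622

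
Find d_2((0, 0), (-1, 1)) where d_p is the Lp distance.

(Σ|x_i - y_i|^2)^(1/2) = (|0 - (-1)|^2 + |0 - 1|^2)^(1/2)
= (1^2 + 1^2)^(1/2) = (1 + 1)^(1/2) = (2)^(1/2) ≈ 1.4142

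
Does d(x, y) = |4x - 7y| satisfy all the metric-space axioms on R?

No. d fails symmetry: d(3, 2) = |4·3 - 7·2| = |-2| = 2, but d(2, 3) = |4·2 - 7·3| = |-13| = 13. Since 2 ≠ 13, d(x,y) ≠ d(y,x) in general.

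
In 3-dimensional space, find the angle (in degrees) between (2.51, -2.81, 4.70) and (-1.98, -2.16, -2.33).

With u = (2.51, -2.81, 4.70), v = (-1.98, -2.16, -2.33):
u·v = 2.51·(-1.98) + (-2.81)·(-2.16) + 4.7·(-2.33) = (-4.9698) + 6.0696 + (-10.951) = -9.8512.
|u| = √(2.51² + (-2.81)² + 4.7²) = √(6.3001 + 7.8961 + 22.09) = √36.2862, |v| = √((-1.98)² + (-2.16)² + (-2.33)²) = √(3.9204 + 4.6656 + 5.4289) = √14.0149.
cos θ = (u·v)/(|u||v|) = -9.8512/(√36.2862·√14.0149) ≈ -0.436841
θ = arccos(-0.436841) ≈ 115.9°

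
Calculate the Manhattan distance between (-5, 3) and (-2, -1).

Σ|x_i - y_i| = |-5 - (-2)| + |3 - (-1)| = 3 + 4 = 7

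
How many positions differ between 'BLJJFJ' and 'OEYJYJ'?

Differing positions: 1, 2, 3, 5. Hamming distance = 4.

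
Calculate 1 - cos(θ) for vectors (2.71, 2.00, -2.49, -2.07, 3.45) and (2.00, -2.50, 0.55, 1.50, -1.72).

With u = (2.71, 2.00, -2.49, -2.07, 3.45), v = (2.00, -2.50, 0.55, 1.50, -1.72):
u·v = 2.71·2 + 2·(-2.5) + (-2.49)·0.55 + (-2.07)·1.5 + 3.45·(-1.72) = 5.42 + (-5) + (-1.3695) + (-3.105) + (-5.934) = -9.9885.
|u| = √(2.71² + 2² + (-2.49)² + (-2.07)² + 3.45²) = √(7.3441 + 4 + 6.2001 + 4.2849 + 11.9025) = √33.7316, |v| = √(2² + (-2.5)² + 0.55² + 1.5² + (-1.72)²) = √(4 + 6.25 + 0.3025 + 2.25 + 2.9584) = √15.7609.
cos θ = (u·v)/(|u||v|) = -9.9885/(√33.7316·√15.7609) ≈ -0.4332
Cosine distance = 1 - cos θ ≈ 1 - (-0.4332) = 1.4332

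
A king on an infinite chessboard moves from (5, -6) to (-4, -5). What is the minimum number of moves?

max(|x_i - y_i|) = max(|5 - (-4)|, |-6 - (-5)|) = max(9, 1) = 9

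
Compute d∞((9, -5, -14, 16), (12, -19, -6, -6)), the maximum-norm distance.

max(|x_i - y_i|) = max(|9 - 12|, |-5 - (-19)|, |-14 - (-6)|, |16 - (-6)|) = max(3, 14, 8, 22) = 22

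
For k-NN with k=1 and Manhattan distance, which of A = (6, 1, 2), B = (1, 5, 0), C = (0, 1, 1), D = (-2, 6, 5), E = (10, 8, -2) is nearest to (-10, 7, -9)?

Distances: d(A) = 33, d(B) = 22, d(C) = 26, d(D) = 23, d(E) = 28. Nearest: B = (1, 5, 0) with distance 22.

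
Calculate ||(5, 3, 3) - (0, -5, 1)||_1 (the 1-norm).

Σ|x_i - y_i| = |5 - 0| + |3 - (-5)| + |3 - 1| = 5 + 8 + 2 = 15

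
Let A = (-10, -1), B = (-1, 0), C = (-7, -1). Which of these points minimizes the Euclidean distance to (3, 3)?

Distances: d(A) ≈ 13.6015, d(B) = 5, d(C) ≈ 10.7703. Nearest: B = (-1, 0) with distance 5.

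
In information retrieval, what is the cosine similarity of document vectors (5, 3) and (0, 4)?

With u = (5, 3), v = (0, 4):
u·v = 5·0 + 3·4 = 0 + 12 = 12.
|u| = √(5² + 3²) = √34, |v| = √(0² + 4²) = √16, so |u||v| = √(34·16) = √544.
cos θ = (u·v)/(|u||v|) = 12/√544 ≈ 0.5145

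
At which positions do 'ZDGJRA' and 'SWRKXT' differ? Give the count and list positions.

Differing positions: 1, 2, 3, 4, 5, 6. Hamming distance = 6.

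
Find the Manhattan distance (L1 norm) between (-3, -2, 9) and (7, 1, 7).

Σ|x_i - y_i| = |-3 - 7| + |-2 - 1| + |9 - 7| = 10 + 3 + 2 = 15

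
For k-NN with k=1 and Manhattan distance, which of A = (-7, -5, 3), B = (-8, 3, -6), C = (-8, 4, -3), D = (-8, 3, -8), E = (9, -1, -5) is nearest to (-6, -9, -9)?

Distances: d(A) = 17, d(B) = 17, d(C) = 21, d(D) = 15, d(E) = 27. Nearest: D = (-8, 3, -8) with distance 15.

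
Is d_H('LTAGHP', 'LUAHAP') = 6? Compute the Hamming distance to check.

Differing positions: 2, 4, 5. Hamming distance = 3, so the claim that d_H = 6 is false.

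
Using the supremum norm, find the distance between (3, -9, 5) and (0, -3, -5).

max(|x_i - y_i|) = max(|3 - 0|, |-9 - (-3)|, |5 - (-5)|) = max(3, 6, 10) = 10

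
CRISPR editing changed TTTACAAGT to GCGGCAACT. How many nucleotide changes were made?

Differing positions: 1, 2, 3, 4, 8. Hamming distance = 5.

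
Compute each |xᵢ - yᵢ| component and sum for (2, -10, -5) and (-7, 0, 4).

Σ|x_i - y_i| = |2 - (-7)| + |-10 - 0| + |-5 - 4| = 9 + 10 + 9 = 28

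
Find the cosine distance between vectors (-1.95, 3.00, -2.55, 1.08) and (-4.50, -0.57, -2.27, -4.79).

With u = (-1.95, 3.00, -2.55, 1.08), v = (-4.50, -0.57, -2.27, -4.79):
u·v = (-1.95)·(-4.5) + 3·(-0.57) + (-2.55)·(-2.27) + 1.08·(-4.79) = 8.775 + (-1.71) + 5.7885 + (-5.1732) = 7.6803.
|u| = √((-1.95)² + 3² + (-2.55)² + 1.08²) = √(3.8025 + 9 + 6.5025 + 1.1664) = √20.4714, |v| = √((-4.5)² + (-0.57)² + (-2.27)² + (-4.79)²) = √(20.25 + 0.3249 + 5.1529 + 22.9441) = √48.6719.
cos θ = (u·v)/(|u||v|) = 7.6803/(√20.4714·√48.6719) ≈ 0.2433
Cosine distance = 1 - cos θ ≈ 1 - 0.2433 = 0.7567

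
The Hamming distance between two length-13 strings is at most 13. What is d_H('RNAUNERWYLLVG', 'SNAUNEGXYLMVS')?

Differing positions: 1, 7, 8, 11, 13. Hamming distance = 5. The maximum possible Hamming distance for length-13 strings is 13, so d_H/13 = 5/13 ≈ 0.3846.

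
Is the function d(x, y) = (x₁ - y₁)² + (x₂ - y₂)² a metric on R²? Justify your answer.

No. The squared Euclidean distance fails the triangle inequality. Counterexample: x = (0, 0), y = (3, 3), z = (6, 6). d(x,z) = 6² + 6² = 72, but d(x,y) + d(y,z) = (3² + 3²) + (3² + 3²) = 18 + 18 = 36. Since 72 > 36, the triangle inequality is violated. (Note: √d, the ordinary Euclidean distance, IS a metric.)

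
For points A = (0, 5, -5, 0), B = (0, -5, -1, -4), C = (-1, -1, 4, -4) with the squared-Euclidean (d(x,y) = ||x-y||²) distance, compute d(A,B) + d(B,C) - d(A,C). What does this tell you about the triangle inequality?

d(A,B) = 0² + 10² + 4² + 4² = 132, d(B,C) = 1² + 4² + 5² + 0² = 42, d(A,C) = 1² + 6² + 9² + 4² = 134.
d(A,B) + d(B,C) - d(A,C) = 132 + 42 - 134 = 174 - 134 = 40. This is ≥ 0, so the triangle inequality holds for these points.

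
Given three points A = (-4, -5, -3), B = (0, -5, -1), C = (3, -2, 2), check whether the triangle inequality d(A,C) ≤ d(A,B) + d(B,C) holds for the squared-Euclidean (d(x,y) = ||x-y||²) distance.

d(A,B) = 4² + 0² + 2² = 20, d(B,C) = 3² + 3² + 3² = 27, d(A,C) = 7² + 3² + 5² = 83.
d(A,C) = 83 > 20 + 27 = 47. Triangle inequality is VIOLATED. (Squared-Euclidean is not a metric — this is a counterexample.)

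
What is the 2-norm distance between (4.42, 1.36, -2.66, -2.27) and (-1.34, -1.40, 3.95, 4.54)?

(Σ|x_i - y_i|^2)^(1/2) = (|4.42 - (-1.34)|^2 + |1.36 - (-1.4)|^2 + |-2.66 - 3.95|^2 + |-2.27 - 4.54|^2)^(1/2)
= (5.76^2 + 2.76^2 + 6.61^2 + 6.81^2)^(1/2) = (33.1776 + 7.6176 + 43.6921 + 46.3761)^(1/2) = (130.8634)^(1/2) ≈ 11.4396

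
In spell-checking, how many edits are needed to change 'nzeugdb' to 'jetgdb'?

Let D[i][j] be the edit distance between the first i characters of 'nzeugdb' and the first j characters of 'jetgdb', with D[i][0] = i, D[0][j] = j, and D[i][j] = D[i-1][j-1] if the characters match, else 1 + min(D[i-1][j], D[i][j-1], D[i-1][j-1]). Filling the table (rows: prefixes of 'nzeugdb', columns: prefixes of 'jetgdb'):
     ε  j  e  t  g  d  b
  ε  0  1  2  3  4  5  6
  n  1  1  2  3  4  5  6
  z  2  2  2  3  4  5  6
  e  3  3  2  3  4  5  6
  u  4  4  3  3  4  5  6
  g  5  5  4  4  3  4  5
  d  6  6  5  5  4  3  4
  b  7  7  6  6  5  4  3
The bottom-right entry gives D[7][6] = 3, so no sequence of fewer than 3 edits works. Backtracking through the table gives one optimal edit sequence (3 edits):
  nzeugdb → zeugdb (del n @1)
  zeugdb → jeugdb (sub z→j @1)
  jeugdb → jetgdb (sub u→t @3)
Edit distance = 3.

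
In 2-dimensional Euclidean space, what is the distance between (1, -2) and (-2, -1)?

√(Σ(x_i - y_i)²) = √((1 - (-2))² + (-2 - (-1))²)
= √(3² + (-1)²) = √(9 + 1) = √10 ≈ 3.1623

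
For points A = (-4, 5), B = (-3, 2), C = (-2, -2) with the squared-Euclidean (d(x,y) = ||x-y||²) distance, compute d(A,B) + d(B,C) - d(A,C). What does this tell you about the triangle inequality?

d(A,B) = 1² + 3² = 10, d(B,C) = 1² + 4² = 17, d(A,C) = 2² + 7² = 53.
d(A,B) + d(B,C) - d(A,C) = 10 + 17 - 53 = 27 - 53 = -26. This is < 0, so the triangle inequality FAILS for these points (squared-Euclidean is not a metric).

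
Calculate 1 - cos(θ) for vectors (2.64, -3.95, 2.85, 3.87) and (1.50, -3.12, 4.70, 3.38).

With u = (2.64, -3.95, 2.85, 3.87), v = (1.50, -3.12, 4.70, 3.38):
u·v = 2.64·1.5 + (-3.95)·(-3.12) + 2.85·4.7 + 3.87·3.38 = 3.96 + 12.324 + 13.395 + 13.0806 = 42.7596.
|u| = √(2.64² + (-3.95)² + 2.85² + 3.87²) = √(6.9696 + 15.6025 + 8.1225 + 14.9769) = √45.6715, |v| = √(1.5² + (-3.12)² + 4.7² + 3.38²) = √(2.25 + 9.7344 + 22.09 + 11.4244) = √45.4988.
cos θ = (u·v)/(|u||v|) = 42.7596/(√45.6715·√45.4988) ≈ 0.938
Cosine distance = 1 - cos θ ≈ 1 - 0.938 = 0.062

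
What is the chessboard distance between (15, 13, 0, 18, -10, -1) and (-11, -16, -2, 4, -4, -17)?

max(|x_i - y_i|) = max(|15 - (-11)|, |13 - (-16)|, |0 - (-2)|, |18 - 4|, |-10 - (-4)|, |-1 - (-17)|) = max(26, 29, 2, 14, 6, 16) = 29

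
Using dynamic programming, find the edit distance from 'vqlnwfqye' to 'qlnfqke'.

Let D[i][j] be the edit distance between the first i characters of 'vqlnwfqye' and the first j characters of 'qlnfqke', with D[i][0] = i, D[0][j] = j, and D[i][j] = D[i-1][j-1] if the characters match, else 1 + min(D[i-1][j], D[i][j-1], D[i-1][j-1]). Filling the table (rows: prefixes of 'vqlnwfqye', columns: prefixes of 'qlnfqke'):
     ε  q  l  n  f  q  k  e
  ε  0  1  2  3  4  5  6  7
  v  1  1  2  3  4  5  6  7
  q  2  1  2  3  4  4  5  6
  l  3  2  1  2  3  4  5  6
  n  4  3  2  1  2  3  4  5
  w  5  4  3  2  2  3  4  5
  f  6  5  4  3  2  3  4  5
  q  7  6  5  4  3  2  3  4
  y  8  7  6  5  4  3  3  4
  e  9  8  7  6  5  4  4  3
The bottom-right entry gives D[9][7] = 3, so no sequence of fewer than 3 edits works. Backtracking through the table gives one optimal edit sequence (3 edits):
  vqlnwfqye → qlnwfqye (del v @1)
  qlnwfqye → qlnfqye (del w @4)
  qlnfqye → qlnfqke (sub y→k @6)
Edit distance = 3.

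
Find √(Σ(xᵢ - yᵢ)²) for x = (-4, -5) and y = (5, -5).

√(Σ(x_i - y_i)²) = √((-4 - 5)² + (-5 - (-5))²)
= √((-9)² + 0²) = √(81 + 0) = √81 = 9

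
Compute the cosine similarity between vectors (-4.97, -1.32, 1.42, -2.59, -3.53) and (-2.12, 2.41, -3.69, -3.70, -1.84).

With u = (-4.97, -1.32, 1.42, -2.59, -3.53), v = (-2.12, 2.41, -3.69, -3.70, -1.84):
u·v = (-4.97)·(-2.12) + (-1.32)·2.41 + 1.42·(-3.69) + (-2.59)·(-3.7) + (-3.53)·(-1.84) = 10.5364 + (-3.1812) + (-5.2398) + 9.583 + 6.4952 = 18.1936.
|u| = √((-4.97)² + (-1.32)² + 1.42² + (-2.59)² + (-3.53)²) = √(24.7009 + 1.7424 + 2.0164 + 6.7081 + 12.4609) = √47.6287, |v| = √((-2.12)² + 2.41² + (-3.69)² + (-3.7)² + (-1.84)²) = √(4.4944 + 5.8081 + 13.6161 + 13.69 + 3.3856) = √40.9942.
cos θ = (u·v)/(|u||v|) = 18.1936/(√47.6287·√40.9942) ≈ 0.4117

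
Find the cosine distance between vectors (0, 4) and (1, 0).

With u = (0, 4), v = (1, 0):
u·v = 0·1 + 4·0 = 0 + 0 = 0.
|u| = √(0² + 4²) = √16, |v| = √(1² + 0²) = √1, so |u||v| = √(16·1) = √16 = 4.
cos θ = (u·v)/(|u||v|) = 0/4 = 0
Cosine distance = 1 - cos θ = 1 - 0 = 1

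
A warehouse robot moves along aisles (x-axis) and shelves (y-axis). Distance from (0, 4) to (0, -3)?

Σ|x_i - y_i| = |0 - 0| + |4 - (-3)| = 0 + 7 = 7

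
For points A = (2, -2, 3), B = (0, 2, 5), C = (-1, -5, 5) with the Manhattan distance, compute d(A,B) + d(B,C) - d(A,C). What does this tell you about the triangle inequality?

d(A,B) = 2 + 4 + 2 = 8, d(B,C) = 1 + 7 + 0 = 8, d(A,C) = 3 + 3 + 2 = 8.
d(A,B) + d(B,C) - d(A,C) = 8 + 8 - 8 = 16 - 8 = 8. This is ≥ 0, so the triangle inequality holds for these points.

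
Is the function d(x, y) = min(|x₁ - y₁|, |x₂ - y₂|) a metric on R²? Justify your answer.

No. d fails identity of indiscernibles: take x = (1, 0) and y = (1, 9). Then d(x,y) = min(|1 - 1|, |0 - 9|) = min(0, 9) = 0, yet x ≠ y.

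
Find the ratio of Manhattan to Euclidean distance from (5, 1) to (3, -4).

L1 = |5 - 3| + |1 - (-4)| = 2 + 5 = 7
L2 = √(2² + 5²) = √29 ≈ 5.3852
L1 ≥ L2 always (equality iff movement is along one axis); L1 > L2 here.
Ratio L1/L2 = 7/√29 ≈ 1.2999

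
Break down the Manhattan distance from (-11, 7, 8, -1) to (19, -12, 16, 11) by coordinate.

Σ|x_i - y_i| = |-11 - 19| + |7 - (-12)| + |8 - 16| + |-1 - 11| = 30 + 19 + 8 + 12 = 69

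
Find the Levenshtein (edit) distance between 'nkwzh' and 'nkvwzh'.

Let D[i][j] be the edit distance between the first i characters of 'nkwzh' and the first j characters of 'nkvwzh', with D[i][0] = i, D[0][j] = j, and D[i][j] = D[i-1][j-1] if the characters match, else 1 + min(D[i-1][j], D[i][j-1], D[i-1][j-1]). Filling the table (rows: prefixes of 'nkwzh', columns: prefixes of 'nkvwzh'):
     ε  n  k  v  w  z  h
  ε  0  1  2  3  4  5  6
  n  1  0  1  2  3  4  5
  k  2  1  0  1  2  3  4
  w  3  2  1  1  1  2  3
  z  4  3  2  2  2  1  2
  h  5  4  3  3  3  2  1
The bottom-right entry gives D[5][6] = 1, so no sequence of fewer than 1 edit works. Backtracking through the table gives one optimal edit sequence (1 edit):
  nkwzh → nkvwzh (ins v @3)
Edit distance = 1.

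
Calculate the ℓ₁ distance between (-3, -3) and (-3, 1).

Σ|x_i - y_i| = |-3 - (-3)| + |-3 - 1| = 0 + 4 = 4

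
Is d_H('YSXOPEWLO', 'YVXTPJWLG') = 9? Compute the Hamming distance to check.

Differing positions: 2, 4, 6, 9. Hamming distance = 4, so the claim that d_H = 9 is false.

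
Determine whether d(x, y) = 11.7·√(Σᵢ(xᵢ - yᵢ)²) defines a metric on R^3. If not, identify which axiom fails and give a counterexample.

Yes. The L2 (Euclidean) norm induces a metric on R^3, and multiplying a metric by a positive constant 11.7 > 0 preserves all four axioms: non-negativity (11.7·||x-y|| ≥ 0), identity (11.7·||x-y|| = 0 ⟺ ||x-y|| = 0 ⟺ x = y), symmetry (||x-y|| = ||y-x||), and the triangle inequality (11.7·||x-z|| ≤ 11.7·||x-y|| + 11.7·||y-z||). So d is a metric.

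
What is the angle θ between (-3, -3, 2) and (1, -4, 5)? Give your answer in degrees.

With u = (-3, -3, 2), v = (1, -4, 5):
u·v = (-3)·1 + (-3)·(-4) + 2·5 = (-3) + 12 + 10 = 19.
|u| = √((-3)² + (-3)² + 2²) = √22, |v| = √(1² + (-4)² + 5²) = √42, so |u||v| = √(22·42) = √924.
cos θ = (u·v)/(|u||v|) = 19/√924 ≈ 0.625054
θ = arccos(0.625054) ≈ 51.31°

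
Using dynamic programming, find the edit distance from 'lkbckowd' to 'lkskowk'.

Let D[i][j] be the edit distance between the first i characters of 'lkbckowd' and the first j characters of 'lkskowk', with D[i][0] = i, D[0][j] = j, and D[i][j] = D[i-1][j-1] if the characters match, else 1 + min(D[i-1][j], D[i][j-1], D[i-1][j-1]). Filling the table (rows: prefixes of 'lkbckowd', columns: prefixes of 'lkskowk'):
     ε  l  k  s  k  o  w  k
  ε  0  1  2  3  4  5  6  7
  l  1  0  1  2  3  4  5  6
  k  2  1  0  1  2  3  4  5
  b  3  2  1  1  2  3  4  5
  c  4  3  2  2  2  3  4  5
  k  5  4  3  3  2  3  4  4
  o  6  5  4  4  3  2  3  4
  w  7  6  5  5  4  3  2  3
  d  8  7  6  6  5  4  3  3
The bottom-right entry gives D[8][7] = 3, so no sequence of fewer than 3 edits works. Backtracking through the table gives one optimal edit sequence (3 edits):
  lkbckowd → lkckowd (del b @3)
  lkckowd → lkskowd (sub c→s @3)
  lkskowd → lkskowk (sub d→k @7)
Edit distance = 3.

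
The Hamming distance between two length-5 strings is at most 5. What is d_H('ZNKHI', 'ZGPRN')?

Differing positions: 2, 3, 4, 5. Hamming distance = 4. The maximum possible Hamming distance for length-5 strings is 5, so d_H/5 = 4/5 = 0.8.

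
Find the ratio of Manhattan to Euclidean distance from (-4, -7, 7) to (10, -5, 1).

L1 = |-4 - 10| + |-7 - (-5)| + |7 - 1| = 14 + 2 + 6 = 22
L2 = √(14² + 2² + 6²) = √236 ≈ 15.3623
L1 ≥ L2 always (equality iff movement is along one axis); L1 > L2 here.
Ratio L1/L2 = 22/√236 ≈ 1.4321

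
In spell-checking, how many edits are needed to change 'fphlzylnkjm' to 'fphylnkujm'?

Let D[i][j] be the edit distance between the first i characters of 'fphlzylnkjm' and the first j characters of 'fphylnkujm', with D[i][0] = i, D[0][j] = j, and D[i][j] = D[i-1][j-1] if the characters match, else 1 + min(D[i-1][j], D[i][j-1], D[i-1][j-1]). Filling the table (rows: prefixes of 'fphlzylnkjm', columns: prefixes of 'fphylnkujm'):
     ε  f  p  h  y  l  n  k  u  j  m
  ε  0  1  2  3  4  5  6  7  8  9 10
  f  1  0  1  2  3  4  5  6  7  8  9
  p  2  1  0  1  2  3  4  5  6  7  8
  h  3  2  1  0  1  2  3  4  5  6  7
  l  4  3  2  1  1  1  2  3  4  5  6
  z  5  4  3  2  2  2  2  3  4  5  6
  y  6  5  4  3  2  3  3  3  4  5  6
  l  7  6  5  4  3  2  3  4  4  5  6
  n  8  7  6  5  4  3  2  3  4  5  6
  k  9  8  7  6  5  4  3  2  3  4  5
  j 10  9  8  7  6  5  4  3  3  3  4
  m 11 10  9  8  7  6  5  4  4  4  3
The bottom-right entry gives D[11][10] = 3, so no sequence of fewer than 3 edits works. Backtracking through the table gives one optimal edit sequence (3 edits):
  fphlzylnkjm → fphzylnkjm (del l @4)
  fphzylnkjm → fphylnkjm (del z @4)
  fphylnkjm → fphylnkujm (ins u @8)
Edit distance = 3.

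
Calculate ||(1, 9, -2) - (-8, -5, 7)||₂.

√(Σ(x_i - y_i)²) = √((1 - (-8))² + (9 - (-5))² + (-2 - 7)²)
= √(9² + 14² + (-9)²) = √(81 + 196 + 81) = √358 ≈ 18.9209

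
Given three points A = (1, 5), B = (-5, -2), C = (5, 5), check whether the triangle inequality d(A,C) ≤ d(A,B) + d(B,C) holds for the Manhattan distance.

d(A,B) = 6 + 7 = 13, d(B,C) = 10 + 7 = 17, d(A,C) = 4 + 0 = 4.
d(A,C) = 4 ≤ 13 + 17 = 30. Triangle inequality is satisfied.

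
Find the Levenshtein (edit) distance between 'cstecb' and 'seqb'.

Let D[i][j] be the edit distance between the first i characters of 'cstecb' and the first j characters of 'seqb', with D[i][0] = i, D[0][j] = j, and D[i][j] = D[i-1][j-1] if the characters match, else 1 + min(D[i-1][j], D[i][j-1], D[i-1][j-1]). Filling the table (rows: prefixes of 'cstecb', columns: prefixes of 'seqb'):
     ε  s  e  q  b
  ε  0  1  2  3  4
  c  1  1  2  3  4
  s  2  1  2  3  4
  t  3  2  2  3  4
  e  4  3  2  3  4
  c  5  4  3  3  4
  b  6  5  4  4  3
The bottom-right entry gives D[6][4] = 3, so no sequence of fewer than 3 edits works. Backtracking through the table gives one optimal edit sequence (3 edits):
  cstecb → stecb (del c @1)
  stecb → secb (del t @2)
  secb → seqb (sub c→q @3)
Edit distance = 3.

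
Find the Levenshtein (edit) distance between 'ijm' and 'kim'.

Let D[i][j] be the edit distance between the first i characters of 'ijm' and the first j characters of 'kim', with D[i][0] = i, D[0][j] = j, and D[i][j] = D[i-1][j-1] if the characters match, else 1 + min(D[i-1][j], D[i][j-1], D[i-1][j-1]). Filling the table (rows: prefixes of 'ijm', columns: prefixes of 'kim'):
     ε  k  i  m
  ε  0  1  2  3
  i  1  1  1  2
  j  2  2  2  2
  m  3  3  3  2
The bottom-right entry gives D[3][3] = 2, so no sequence of fewer than 2 edits works. Backtracking through the table gives one optimal edit sequence (2 edits):
  ijm → kjm (sub i→k @1)
  kjm → kim (sub j→i @2)
Edit distance = 2.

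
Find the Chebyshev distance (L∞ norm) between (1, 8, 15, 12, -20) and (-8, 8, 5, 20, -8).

max(|x_i - y_i|) = max(|1 - (-8)|, |8 - 8|, |15 - 5|, |12 - 20|, |-20 - (-8)|) = max(9, 0, 10, 8, 12) = 12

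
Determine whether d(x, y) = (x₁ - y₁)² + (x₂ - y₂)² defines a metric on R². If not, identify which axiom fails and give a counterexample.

No. The squared Euclidean distance fails the triangle inequality. Counterexample: x = (0, 0), y = (5, 1), z = (10, 2). d(x,z) = 10² + 2² = 104, but d(x,y) + d(y,z) = (5² + 1²) + (5² + 1²) = 26 + 26 = 52. Since 104 > 52, the triangle inequality is violated. (Note: √d, the ordinary Euclidean distance, IS a metric.)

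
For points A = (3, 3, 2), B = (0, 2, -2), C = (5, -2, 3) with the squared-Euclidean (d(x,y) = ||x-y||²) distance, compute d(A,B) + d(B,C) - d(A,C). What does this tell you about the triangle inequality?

d(A,B) = 3² + 1² + 4² = 26, d(B,C) = 5² + 4² + 5² = 66, d(A,C) = 2² + 5² + 1² = 30.
d(A,B) + d(B,C) - d(A,C) = 26 + 66 - 30 = 92 - 30 = 62. This is ≥ 0, so the triangle inequality holds for these points.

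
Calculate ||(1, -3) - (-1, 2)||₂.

√(Σ(x_i - y_i)²) = √((1 - (-1))² + (-3 - 2)²)
= √(2² + (-5)²) = √(4 + 25) = √29 ≈ 5.3852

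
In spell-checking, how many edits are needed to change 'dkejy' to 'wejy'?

Let D[i][j] be the edit distance between the first i characters of 'dkejy' and the first j characters of 'wejy', with D[i][0] = i, D[0][j] = j, and D[i][j] = D[i-1][j-1] if the characters match, else 1 + min(D[i-1][j], D[i][j-1], D[i-1][j-1]). Filling the table (rows: prefixes of 'dkejy', columns: prefixes of 'wejy'):
     ε  w  e  j  y
  ε  0  1  2  3  4
  d  1  1  2  3  4
  k  2  2  2  3  4
  e  3  3  2  3  4
  j  4  4  3  2  3
  y  5  5  4  3  2
The bottom-right entry gives D[5][4] = 2, so no sequence of fewer than 2 edits works. Backtracking through the table gives one optimal edit sequence (2 edits):
  dkejy → kejy (del d @1)
  kejy → wejy (sub k→w @1)
Edit distance = 2.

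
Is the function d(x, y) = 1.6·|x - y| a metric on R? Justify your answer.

Yes. Since |x - y| is a metric on R and 1.6 > 0, the positive scalar multiple 1.6·|x - y| is also a metric: scaling by a positive constant preserves non-negativity, identity (d=0 ⟺ |x-y|=0 ⟺ x=y), symmetry, and the triangle inequality.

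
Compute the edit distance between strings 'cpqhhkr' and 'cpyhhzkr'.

Let D[i][j] be the edit distance between the first i characters of 'cpqhhkr' and the first j characters of 'cpyhhzkr', with D[i][0] = i, D[0][j] = j, and D[i][j] = D[i-1][j-1] if the characters match, else 1 + min(D[i-1][j], D[i][j-1], D[i-1][j-1]). Filling the table (rows: prefixes of 'cpqhhkr', columns: prefixes of 'cpyhhzkr'):
     ε  c  p  y  h  h  z  k  r
  ε  0  1  2  3  4  5  6  7  8
  c  1  0  1  2  3  4  5  6  7
  p  2  1  0  1  2  3  4  5  6
  q  3  2  1  1  2  3  4  5  6
  h  4  3  2  2  1  2  3  4  5
  h  5  4  3  3  2  1  2  3  4
  k  6  5  4  4  3  2  2  2  3
  r  7  6  5  5  4  3  3  3  2
The bottom-right entry gives D[7][8] = 2, so no sequence of fewer than 2 edits works. Backtracking through the table gives one optimal edit sequence (2 edits):
  cpqhhkr → cpyhhkr (sub q→y @3)
  cpyhhkr → cpyhhzkr (ins z @6)
Edit distance = 2.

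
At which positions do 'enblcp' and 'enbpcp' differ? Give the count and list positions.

Differing positions: 4. Hamming distance = 1.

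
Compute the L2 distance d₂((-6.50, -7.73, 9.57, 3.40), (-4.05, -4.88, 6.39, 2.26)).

√(Σ(x_i - y_i)²) = √((-6.5 - (-4.05))² + (-7.73 - (-4.88))² + (9.57 - 6.39)² + (3.4 - 2.26)²)
= √((-2.45)² + (-2.85)² + 3.18² + 1.14²) = √(6.0025 + 8.1225 + 10.1124 + 1.2996) = √25.537 ≈ 5.0534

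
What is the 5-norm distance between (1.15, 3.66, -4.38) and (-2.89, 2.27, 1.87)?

(Σ|x_i - y_i|^5)^(1/5) = (|1.15 - (-2.89)|^5 + |3.66 - 2.27|^5 + |-4.38 - 1.87|^5)^(1/5)
= (4.04^5 + 1.39^5 + 6.25^5)^(1/5) ≈ (1076.2343 + 5.1889 + 9536.7432)^(1/5) = (10618.1664)^(1/5) ≈ 6.3857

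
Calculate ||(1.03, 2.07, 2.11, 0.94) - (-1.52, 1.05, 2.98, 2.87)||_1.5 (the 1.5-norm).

(Σ|x_i - y_i|^1.5)^(1/1.5) = (|1.03 - (-1.52)|^1.5 + |2.07 - 1.05|^1.5 + |2.11 - 2.98|^1.5 + |0.94 - 2.87|^1.5)^(1/1.5)
= (2.55^1.5 + 1.02^1.5 + 0.87^1.5 + 1.93^1.5)^(1/1.5) ≈ (4.072 + 1.0301 + 0.8115 + 2.6812)^(1/1.5) = (8.5948)^(1/1.5) ≈ 4.1959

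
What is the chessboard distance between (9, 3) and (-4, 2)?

max(|x_i - y_i|) = max(|9 - (-4)|, |3 - 2|) = max(13, 1) = 13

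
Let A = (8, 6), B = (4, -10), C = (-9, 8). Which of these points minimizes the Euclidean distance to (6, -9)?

Distances: d(A) ≈ 15.1327, d(B) ≈ 2.2361, d(C) ≈ 22.6716. Nearest: B = (4, -10) with distance 2.2361.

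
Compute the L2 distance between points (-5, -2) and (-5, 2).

(Σ|x_i - y_i|^2)^(1/2) = (|-5 - (-5)|^2 + |-2 - 2|^2)^(1/2)
= (0^2 + 4^2)^(1/2) = (0 + 16)^(1/2) = (16)^(1/2) = 4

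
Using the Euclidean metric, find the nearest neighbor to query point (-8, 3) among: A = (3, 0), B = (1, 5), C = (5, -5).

Distances: d(A) ≈ 11.4018, d(B) ≈ 9.2195, d(C) ≈ 15.2643. Nearest: B = (1, 5) with distance 9.2195.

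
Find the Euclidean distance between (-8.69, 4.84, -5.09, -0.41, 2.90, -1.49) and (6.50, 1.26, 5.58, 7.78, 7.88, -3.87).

√(Σ(x_i - y_i)²) = √((-8.69 - 6.5)² + (4.84 - 1.26)² + (-5.09 - 5.58)² + (-0.41 - 7.78)² + (2.9 - 7.88)² + (-1.49 - (-3.87))²)
= √((-15.19)² + 3.58² + (-10.67)² + (-8.19)² + (-4.98)² + 2.38²) = √(230.7361 + 12.8164 + 113.8489 + 67.0761 + 24.8004 + 5.6644) = √454.9423 ≈ 21.3294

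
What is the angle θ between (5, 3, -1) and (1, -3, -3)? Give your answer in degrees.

With u = (5, 3, -1), v = (1, -3, -3):
u·v = 5·1 + 3·(-3) + (-1)·(-3) = 5 + (-9) + 3 = -1.
|u| = √(5² + 3² + (-1)²) = √35, |v| = √(1² + (-3)² + (-3)²) = √19, so |u||v| = √(35·19) = √665.
cos θ = (u·v)/(|u||v|) = -1/√665 ≈ -0.038778
θ = arccos(-0.038778) ≈ 92.22°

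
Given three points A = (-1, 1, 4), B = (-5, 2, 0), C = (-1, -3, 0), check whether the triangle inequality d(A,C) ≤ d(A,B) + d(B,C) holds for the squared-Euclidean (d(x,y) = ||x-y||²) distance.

d(A,B) = 4² + 1² + 4² = 33, d(B,C) = 4² + 5² + 0² = 41, d(A,C) = 0² + 4² + 4² = 32.
d(A,C) = 32 ≤ 33 + 41 = 74. Triangle inequality is satisfied.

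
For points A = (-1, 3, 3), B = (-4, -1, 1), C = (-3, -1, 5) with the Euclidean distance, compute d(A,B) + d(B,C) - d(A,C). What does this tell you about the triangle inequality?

d(A,B) = √(3² + 4² + 2²) = √29 ≈ 5.3852, d(B,C) = √(1² + 0² + 4²) = √17 ≈ 4.1231, d(A,C) = √(2² + 4² + 2²) = √24 ≈ 4.899.
d(A,B) + d(B,C) - d(A,C) = 5.3852 + 4.1231 - 4.899 = 9.5083 - 4.899 = 4.6093 (to 4 decimal places). This is ≥ 0, so the triangle inequality holds for these points.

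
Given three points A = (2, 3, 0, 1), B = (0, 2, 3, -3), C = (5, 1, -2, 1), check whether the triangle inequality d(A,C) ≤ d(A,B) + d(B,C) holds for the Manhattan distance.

d(A,B) = 2 + 1 + 3 + 4 = 10, d(B,C) = 5 + 1 + 5 + 4 = 15, d(A,C) = 3 + 2 + 2 + 0 = 7.
d(A,C) = 7 ≤ 10 + 15 = 25. Triangle inequality is satisfied.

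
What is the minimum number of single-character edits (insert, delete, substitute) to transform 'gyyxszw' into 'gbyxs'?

Let D[i][j] be the edit distance between the first i characters of 'gyyxszw' and the first j characters of 'gbyxs', with D[i][0] = i, D[0][j] = j, and D[i][j] = D[i-1][j-1] if the characters match, else 1 + min(D[i-1][j], D[i][j-1], D[i-1][j-1]). Filling the table (rows: prefixes of 'gyyxszw', columns: prefixes of 'gbyxs'):
     ε  g  b  y  x  s
  ε  0  1  2  3  4  5
  g  1  0  1  2  3  4
  y  2  1  1  1  2  3
  y  3  2  2  1  2  3
  x  4  3  3  2  1  2
  s  5  4  4  3  2  1
  z  6  5  5  4  3  2
  w  7  6  6  5  4  3
The bottom-right entry gives D[7][5] = 3, so no sequence of fewer than 3 edits works. Backtracking through the table gives one optimal edit sequence (3 edits):
  gyyxszw → gbyxszw (sub y→b @2)
  gbyxszw → gbyxsw (del z @6)
  gbyxsw → gbyxs (del w @6)
Edit distance = 3.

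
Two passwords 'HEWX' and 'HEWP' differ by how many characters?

Differing positions: 4. Hamming distance = 1.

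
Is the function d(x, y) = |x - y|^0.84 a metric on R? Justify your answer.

Yes. With 0 < p = 0.84 ≤ 1, d(x,y) = |x-y|^0.84 is a metric on R. Non-negativity and symmetry are immediate; |x-y|^0.84 = 0 ⟺ |x-y| = 0 ⟺ x = y. For the triangle inequality, the function t ↦ t^0.84 is subadditive on [0,∞) when p ≤ 1, so |x-z|^0.84 ≤ (|x-y| + |y-z|)^0.84 ≤ |x-y|^0.84 + |y-z|^0.84.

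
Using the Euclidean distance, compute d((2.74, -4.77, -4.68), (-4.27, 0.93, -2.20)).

(Σ|x_i - y_i|^2)^(1/2) = (|2.74 - (-4.27)|^2 + |-4.77 - 0.93|^2 + |-4.68 - (-2.2)|^2)^(1/2)
= (7.01^2 + 5.7^2 + 2.48^2)^(1/2) = (49.1401 + 32.49 + 6.1504)^(1/2) = (87.7805)^(1/2) ≈ 9.3691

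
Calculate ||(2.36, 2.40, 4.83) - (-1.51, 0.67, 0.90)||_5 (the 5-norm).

(Σ|x_i - y_i|^5)^(1/5) = (|2.36 - (-1.51)|^5 + |2.4 - 0.67|^5 + |4.83 - 0.9|^5)^(1/5)
= (3.87^5 + 1.73^5 + 3.93^5)^(1/5) ≈ (868.0702 + 15.4964 + 937.4816)^(1/5) = (1821.0482)^(1/5) ≈ 4.4881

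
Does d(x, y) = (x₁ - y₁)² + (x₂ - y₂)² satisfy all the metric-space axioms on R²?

No. The squared Euclidean distance fails the triangle inequality. Counterexample: x = (0, 0), y = (2, 2), z = (4, 4). d(x,z) = 4² + 4² = 32, but d(x,y) + d(y,z) = (2² + 2²) + (2² + 2²) = 8 + 8 = 16. Since 32 > 16, the triangle inequality is violated. (Note: √d, the ordinary Euclidean distance, IS a metric.)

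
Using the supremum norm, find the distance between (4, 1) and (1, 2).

max(|x_i - y_i|) = max(|4 - 1|, |1 - 2|) = max(3, 1) = 3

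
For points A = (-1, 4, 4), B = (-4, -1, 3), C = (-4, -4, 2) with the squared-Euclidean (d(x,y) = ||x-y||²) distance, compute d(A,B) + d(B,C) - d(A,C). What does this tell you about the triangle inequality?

d(A,B) = 3² + 5² + 1² = 35, d(B,C) = 0² + 3² + 1² = 10, d(A,C) = 3² + 8² + 2² = 77.
d(A,B) + d(B,C) - d(A,C) = 35 + 10 - 77 = 45 - 77 = -32. This is < 0, so the triangle inequality FAILS for these points (squared-Euclidean is not a metric).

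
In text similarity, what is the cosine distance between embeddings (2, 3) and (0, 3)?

With u = (2, 3), v = (0, 3):
u·v = 2·0 + 3·3 = 0 + 9 = 9.
|u| = √(2² + 3²) = √13, |v| = √(0² + 3²) = √9, so |u||v| = √(13·9) = √117.
cos θ = (u·v)/(|u||v|) = 9/√117 ≈ 0.8321
Cosine distance = 1 - cos θ ≈ 1 - 0.8321 = 0.1679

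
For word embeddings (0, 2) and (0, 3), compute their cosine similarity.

With u = (0, 2), v = (0, 3):
u·v = 0·0 + 2·3 = 0 + 6 = 6.
|u| = √(0² + 2²) = √4, |v| = √(0² + 3²) = √9, so |u||v| = √(4·9) = √36 = 6.
cos θ = (u·v)/(|u||v|) = 6/6 = 1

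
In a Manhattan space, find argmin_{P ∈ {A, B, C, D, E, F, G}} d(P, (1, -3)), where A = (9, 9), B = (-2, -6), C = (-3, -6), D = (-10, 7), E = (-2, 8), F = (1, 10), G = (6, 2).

Distances: d(A) = 20, d(B) = 6, d(C) = 7, d(D) = 21, d(E) = 14, d(F) = 13, d(G) = 10. Nearest: B = (-2, -6) with distance 6.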